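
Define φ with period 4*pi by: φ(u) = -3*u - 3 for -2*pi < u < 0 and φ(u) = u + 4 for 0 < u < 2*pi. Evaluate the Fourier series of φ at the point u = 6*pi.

1/2 + 4*pi

u = 6*pi differs from u = 2*pi by 1 full period(s), and the series is 4*pi-periodic.
At u = 2*pi the one-sided limits are φ(2*pi^-) = 4 + 2*pi and φ(2*pi^+) = -3 + 6*pi.
By Dirichlet's theorem the series converges to their average, [(4 + 2*pi) + (-3 + 6*pi)]/2 = 1/2 + 4*pi.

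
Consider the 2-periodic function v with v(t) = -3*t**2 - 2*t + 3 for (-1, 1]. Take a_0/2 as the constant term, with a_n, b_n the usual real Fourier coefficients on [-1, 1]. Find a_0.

4

a_0 = ∫_{-1}^{1} v(t) dt = 4.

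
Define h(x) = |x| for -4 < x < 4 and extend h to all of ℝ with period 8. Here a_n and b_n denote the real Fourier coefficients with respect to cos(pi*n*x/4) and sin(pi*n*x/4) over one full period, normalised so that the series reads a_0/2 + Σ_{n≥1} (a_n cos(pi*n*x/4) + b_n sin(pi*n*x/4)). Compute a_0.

4

a_0 = 1/4 ∫_{-4}^{4} h(x) dx = 1/4 · (16) = 4.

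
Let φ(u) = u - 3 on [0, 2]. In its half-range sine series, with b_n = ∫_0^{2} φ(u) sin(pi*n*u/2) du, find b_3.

b_3 = ∫_0^{2} (u - 3) sin(3*pi*u/2) du.
Integrating by parts (boundary term plus one more integral), an antiderivative of (u - 3) sin(3*pi*u/2) is -2*u*cos(3*pi*u/2)/(3*pi) + 4*sin(3*pi*u/2)/(9*pi**2) + 2*cos(3*pi*u/2)/pi; evaluating from 0 to 2: ∫_{0}^{2} (u - 3) sin(3*pi*u/2) du = (-2/(3*pi)) - (2/pi) = -8/(3*pi).
Hence b_3 = -8/(3*pi).

-8/(3*pi)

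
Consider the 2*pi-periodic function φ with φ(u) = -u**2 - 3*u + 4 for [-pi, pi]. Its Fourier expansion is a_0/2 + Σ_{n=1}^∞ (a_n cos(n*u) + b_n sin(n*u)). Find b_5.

b_5 = 1/pi ∫_{-pi}^{pi} φ(u) sin(5*u) du.
Integrating by parts twice (tabular method), an antiderivative of (-u**2 - 3*u + 4) sin(5*u) is u**2*cos(5*u)/5 - 2*u*sin(5*u)/25 + 3*u*cos(5*u)/5 - 3*sin(5*u)/25 - 102*cos(5*u)/125; evaluating from -pi to pi: ∫_{-pi}^{pi} (-u**2 - 3*u + 4) sin(5*u) du = (-pi**2/5 - 3*pi/5 + 102/125) - (-pi**2/5 + 102/125 + 3*pi/5) = -6*pi/5.
Hence b_5 = (1/pi)·(-6*pi/5) = -6/5.

-6/5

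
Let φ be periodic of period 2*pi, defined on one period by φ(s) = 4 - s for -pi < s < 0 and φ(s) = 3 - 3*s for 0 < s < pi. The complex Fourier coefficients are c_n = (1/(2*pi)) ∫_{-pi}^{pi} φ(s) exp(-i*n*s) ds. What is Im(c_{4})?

-1/2

Since φ is real-valued, Im(c_{4}) = -(1/(2*pi)) ∫_{-pi}^{pi} φ(s) sin(4*s) ds = -b_{4}/2.
Split the integral at the breakpoints.
Integrating by parts (boundary term plus one more integral), an antiderivative of (4 - s) sin(4*s) is s*cos(4*s)/4 - sin(4*s)/16 - cos(4*s); evaluating from -pi to 0: ∫_{-pi}^{0} (4 - s) sin(4*s) ds = (-1) - (-1 - pi/4) = pi/4.
Integrating by parts (boundary term plus one more integral), an antiderivative of (3 - 3*s) sin(4*s) is 3*s*cos(4*s)/4 - 3*sin(4*s)/16 - 3*cos(4*s)/4; evaluating from 0 to pi: ∫_{0}^{pi} (3 - 3*s) sin(4*s) ds = (-3/4 + 3*pi/4) - (-3/4) = 3*pi/4.
So ∫_{-pi}^{pi} φ(s) sin(4*s) ds = pi.
Hence Im(c_{4}) = (-1/(2*pi))·(pi) = -1/2.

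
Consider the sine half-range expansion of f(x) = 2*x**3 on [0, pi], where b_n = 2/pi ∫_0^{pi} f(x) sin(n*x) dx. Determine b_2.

b_2 = 2/pi ∫_0^{pi} (2*x**3) sin(2*x) dx.
Integrating by parts three times (tabular method), an antiderivative of (2*x**3) sin(2*x) is -x**3*cos(2*x) + 3*x**2*sin(2*x)/2 + 3*x*cos(2*x)/2 - 3*sin(2*x)/4; evaluating from 0 to pi: ∫_{0}^{pi} (2*x**3) sin(2*x) dx = (pi*(3/2 - pi**2)) - (0) = pi*(3/2 - pi**2).
Hence b_2 = (2/pi)·(pi*(3/2 - pi**2)) = 3 - 2*pi**2.

3 - 2*pi**2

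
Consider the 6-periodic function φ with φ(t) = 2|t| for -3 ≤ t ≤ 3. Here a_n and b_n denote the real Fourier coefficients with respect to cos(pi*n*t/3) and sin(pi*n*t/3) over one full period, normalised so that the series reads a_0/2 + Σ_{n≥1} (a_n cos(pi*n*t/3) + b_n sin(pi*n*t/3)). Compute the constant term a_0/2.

a_0 = 1/3 ∫_{-3}^{3} φ(t) dt = 1/3 · (18) = 6.
So the constant term a_0/2 = 3.

3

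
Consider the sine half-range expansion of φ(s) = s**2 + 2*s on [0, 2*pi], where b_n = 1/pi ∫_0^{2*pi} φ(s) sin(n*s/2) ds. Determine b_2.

b_2 = 1/pi ∫_0^{2*pi} (s**2 + 2*s) sin(s) ds.
Integrating by parts twice (tabular method), an antiderivative of (s**2 + 2*s) sin(s) is -s**2*cos(s) + 2*s*sin(s) - 2*s*cos(s) + 2*sin(s) + 2*cos(s); evaluating from 0 to 2*pi: ∫_{0}^{2*pi} (s**2 + 2*s) sin(s) ds = (-4*pi**2 - 4*pi + 2) - (2) = -4*pi*(1 + pi).
Hence b_2 = (1/pi)·(-4*pi*(1 + pi)) = -4*pi - 4.

-4*pi - 4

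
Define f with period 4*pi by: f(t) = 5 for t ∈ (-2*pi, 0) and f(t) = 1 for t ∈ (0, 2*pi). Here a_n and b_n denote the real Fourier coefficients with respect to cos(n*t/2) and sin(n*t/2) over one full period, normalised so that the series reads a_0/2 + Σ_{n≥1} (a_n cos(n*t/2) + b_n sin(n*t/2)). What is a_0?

6

a_0 = (1/(2*pi)) ∫_{-2*pi}^{2*pi} f(t) dt = (1/(2*pi)) · (12*pi) = 6.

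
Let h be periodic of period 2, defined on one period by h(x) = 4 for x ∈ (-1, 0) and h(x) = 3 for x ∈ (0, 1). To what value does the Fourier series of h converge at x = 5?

7/2

x = 5 differs from x = 1 by 2 full period(s), and the series is 2-periodic.
At x = 1 the one-sided limits are h(1^-) = 3 and h(1^+) = 4.
By Dirichlet's theorem the series converges to their average, [(3) + (4)]/2 = 7/2.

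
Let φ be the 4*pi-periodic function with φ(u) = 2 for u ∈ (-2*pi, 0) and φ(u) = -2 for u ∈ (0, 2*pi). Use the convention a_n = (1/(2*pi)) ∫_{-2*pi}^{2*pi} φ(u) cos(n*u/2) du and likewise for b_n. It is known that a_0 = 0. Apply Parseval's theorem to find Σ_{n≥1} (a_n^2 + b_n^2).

8

Parseval: a_0^2/2 + Σ_{n≥1} (a_n^2+b_n^2) = (1/(2*pi)) ∫_{-2*pi}^{2*pi} φ(u)^2 du = 8.
Subtract a_0^2/2 = 0: Σ (a_n^2+b_n^2) = 8.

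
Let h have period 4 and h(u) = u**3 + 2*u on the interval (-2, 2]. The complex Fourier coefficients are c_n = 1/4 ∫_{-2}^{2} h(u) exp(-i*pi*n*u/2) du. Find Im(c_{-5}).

12*(-4 + 25*pi**2)/(125*pi**3)

Since h is real-valued, Im(c_{-5}) = -1/4 ∫_{-2}^{2} h(u) sin(-5*pi*u/2) du = b_{5}/2.
h is odd and sin(-5*pi*u/2) is odd, so the integrand is even: ∫_{-2}^{2} h(u) sin(-5*pi*u/2) du = 2∫_0^{2} h(u) sin(-5*pi*u/2) du.
Integrating by parts three times (tabular method), an antiderivative of (u**3 + 2*u) sin(-5*pi*u/2) is 2*u**3*cos(5*pi*u/2)/(5*pi) - 12*u**2*sin(5*pi*u/2)/(25*pi**2) - 48*u*cos(5*pi*u/2)/(125*pi**3) + 4*u*cos(5*pi*u/2)/(5*pi) - 8*sin(5*pi*u/2)/(25*pi**2) + 96*sin(5*pi*u/2)/(625*pi**4); evaluating from 0 to 2: ∫_{0}^{2} (u**3 + 2*u) sin(-5*pi*u/2) du = (24*(4 - 25*pi**2)/(125*pi**3)) - (0) = 24*(4 - 25*pi**2)/(125*pi**3).
So ∫_{-2}^{2} h(u) sin(-5*pi*u/2) du = 48*(4 - 25*pi**2)/(125*pi**3).
Hence Im(c_{-5}) = (-1/4)·(48*(4 - 25*pi**2)/(125*pi**3)) = 12*(-4 + 25*pi**2)/(125*pi**3).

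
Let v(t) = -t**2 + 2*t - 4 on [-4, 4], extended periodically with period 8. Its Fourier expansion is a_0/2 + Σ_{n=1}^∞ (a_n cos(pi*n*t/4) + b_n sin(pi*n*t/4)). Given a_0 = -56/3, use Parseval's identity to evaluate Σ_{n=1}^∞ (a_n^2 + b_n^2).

3968/45

Parseval: a_0^2/2 + Σ_{n≥1} (a_n^2+b_n^2) = 1/4 ∫_{-4}^{4} v(t)^2 dt = 1312/5.
Subtract a_0^2/2 = 1568/9: Σ (a_n^2+b_n^2) = 3968/45.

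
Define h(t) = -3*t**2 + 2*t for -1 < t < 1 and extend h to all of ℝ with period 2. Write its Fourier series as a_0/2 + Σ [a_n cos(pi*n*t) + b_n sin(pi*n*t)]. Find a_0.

a_0 = ∫_{-1}^{1} h(t) dt = -2.

-2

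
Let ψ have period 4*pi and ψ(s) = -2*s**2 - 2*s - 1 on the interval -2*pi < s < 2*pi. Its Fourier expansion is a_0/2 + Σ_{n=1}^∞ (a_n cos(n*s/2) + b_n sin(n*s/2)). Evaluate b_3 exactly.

b_3 = (1/(2*pi)) ∫_{-2*pi}^{2*pi} ψ(s) sin(3*s/2) ds.
Integrating by parts twice (tabular method), an antiderivative of (-2*s**2 - 2*s - 1) sin(3*s/2) is 4*s**2*cos(3*s/2)/3 - 16*s*sin(3*s/2)/9 + 4*s*cos(3*s/2)/3 - 8*sin(3*s/2)/9 - 14*cos(3*s/2)/27; evaluating from -2*pi to 2*pi: ∫_{-2*pi}^{2*pi} (-2*s**2 - 2*s - 1) sin(3*s/2) ds = (-16*pi**2/3 - 8*pi/3 + 14/27) - (-16*pi**2/3 + 14/27 + 8*pi/3) = -16*pi/3.
Hence b_3 = (1/(2*pi))·(-16*pi/3) = -8/3.

-8/3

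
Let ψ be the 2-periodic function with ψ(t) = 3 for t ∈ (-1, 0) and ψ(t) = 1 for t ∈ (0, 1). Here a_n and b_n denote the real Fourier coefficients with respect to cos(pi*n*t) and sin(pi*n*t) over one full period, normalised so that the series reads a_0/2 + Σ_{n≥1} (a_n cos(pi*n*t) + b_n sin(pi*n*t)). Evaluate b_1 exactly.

b_1 = ∫_{-1}^{1} ψ(t) sin(pi*t) dt.
Split the integral at the breakpoints.
Directly, an antiderivative of (3) sin(pi*t) is -3*cos(pi*t)/pi; evaluating from -1 to 0: ∫_{-1}^{0} (3) sin(pi*t) dt = (-3/pi) - (3/pi) = -6/pi.
Directly, an antiderivative of (1) sin(pi*t) is -cos(pi*t)/pi; evaluating from 0 to 1: ∫_{0}^{1} (1) sin(pi*t) dt = (1/pi) - (-1/pi) = 2/pi.
Summing the pieces gives b_1 = -4/pi.

-4/pi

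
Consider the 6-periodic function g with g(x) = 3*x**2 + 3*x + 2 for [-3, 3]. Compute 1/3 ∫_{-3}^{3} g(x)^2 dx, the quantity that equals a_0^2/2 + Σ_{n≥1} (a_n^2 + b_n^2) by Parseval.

1/3 ∫_{-3}^{3} g(x)^2 dx = 1/3 · (6384/5) = 2128/5.

2128/5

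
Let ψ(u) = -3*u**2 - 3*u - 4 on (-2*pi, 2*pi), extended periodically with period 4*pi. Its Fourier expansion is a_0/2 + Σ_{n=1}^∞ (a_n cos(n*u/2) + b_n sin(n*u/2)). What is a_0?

-8*pi**2 - 8

a_0 = (1/(2*pi)) ∫_{-2*pi}^{2*pi} ψ(u) du = (1/(2*pi)) · (-16*pi*(1 + pi**2)) = -8*pi**2 - 8.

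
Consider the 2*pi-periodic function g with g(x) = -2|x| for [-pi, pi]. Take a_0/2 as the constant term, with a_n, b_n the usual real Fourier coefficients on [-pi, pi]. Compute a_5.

8/(25*pi)

a_5 = 1/pi ∫_{-pi}^{pi} g(x) cos(5*x) dx.
g is even and cos(5*x) is even, so the integrand is even and a_5 = 2/pi ∫_0^{pi} g(x) cos(5*x) dx.
Integrating by parts (boundary term plus one more integral), an antiderivative of (-2*x) cos(5*x) is -2*x*sin(5*x)/5 - 2*cos(5*x)/25; evaluating from 0 to pi: ∫_{0}^{pi} (-2*x) cos(5*x) dx = (2/25) - (-2/25) = 4/25.
Hence a_5 = (2/pi)·(4/25) = 8/(25*pi).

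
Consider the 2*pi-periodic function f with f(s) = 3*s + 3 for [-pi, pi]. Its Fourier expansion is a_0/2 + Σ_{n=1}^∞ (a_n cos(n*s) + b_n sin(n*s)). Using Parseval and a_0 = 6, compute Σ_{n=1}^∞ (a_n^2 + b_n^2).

6*pi**2

Parseval: a_0^2/2 + Σ_{n≥1} (a_n^2+b_n^2) = 1/pi ∫_{-pi}^{pi} f(s)^2 ds = 18 + 6*pi**2.
Subtract a_0^2/2 = 18: Σ (a_n^2+b_n^2) = 6*pi**2.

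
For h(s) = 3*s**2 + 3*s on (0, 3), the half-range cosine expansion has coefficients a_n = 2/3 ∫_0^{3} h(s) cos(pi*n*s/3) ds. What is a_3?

-16/pi**2

a_3 = 2/3 ∫_0^{3} (3*s**2 + 3*s) cos(pi*s) ds.
Integrating by parts twice (tabular method), an antiderivative of (3*s**2 + 3*s) cos(pi*s) is 3*s**2*sin(pi*s)/pi + 3*s*sin(pi*s)/pi + 6*s*cos(pi*s)/pi**2 - 6*sin(pi*s)/pi**3 + 3*cos(pi*s)/pi**2; evaluating from 0 to 3: ∫_{0}^{3} (3*s**2 + 3*s) cos(pi*s) ds = (-21/pi**2) - (3/pi**2) = -24/pi**2.
Hence a_3 = (2/3)·(-24/pi**2) = -16/pi**2.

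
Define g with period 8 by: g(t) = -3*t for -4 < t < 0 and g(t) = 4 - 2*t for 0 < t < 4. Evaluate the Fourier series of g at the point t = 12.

4

t = 12 differs from t = 4 by 1 full period(s), and the series is 8-periodic.
At t = 4 the one-sided limits are g(4^-) = -4 and g(4^+) = 12.
By Dirichlet's theorem the series converges to their average, [(-4) + (12)]/2 = 4.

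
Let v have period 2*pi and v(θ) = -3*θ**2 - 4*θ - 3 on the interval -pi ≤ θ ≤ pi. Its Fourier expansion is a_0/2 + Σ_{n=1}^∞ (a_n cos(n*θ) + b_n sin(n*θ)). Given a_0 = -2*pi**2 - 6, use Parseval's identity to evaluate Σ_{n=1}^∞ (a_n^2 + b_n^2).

Parseval: a_0^2/2 + Σ_{n≥1} (a_n^2+b_n^2) = 1/pi ∫_{-pi}^{pi} v(θ)^2 dθ = 18 + 68*pi**2/3 + 18*pi**4/5.
Subtract a_0^2/2 = 2*(3 + pi**2)**2: Σ (a_n^2+b_n^2) = 8*pi**2*(20 + 3*pi**2)/15.

8*pi**2*(20 + 3*pi**2)/15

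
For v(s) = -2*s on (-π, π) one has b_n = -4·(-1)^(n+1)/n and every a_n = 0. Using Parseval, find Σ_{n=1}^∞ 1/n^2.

pi**2/6

Parseval: Σ b_n^2 = (1/π) ∫_{-π}^{π} v(s)^2 ds = 8*pi**2/3.
Σ b_n^2 = Σ 16/n^2, so Σ 1/n^2 = (8*pi**2/3)/16 = pi**2/6.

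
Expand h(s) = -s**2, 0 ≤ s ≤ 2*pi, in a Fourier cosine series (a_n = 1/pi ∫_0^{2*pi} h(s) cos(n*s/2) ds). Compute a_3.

a_3 = 1/pi ∫_0^{2*pi} (-s**2) cos(3*s/2) ds.
Integrating by parts twice (tabular method), an antiderivative of (-s**2) cos(3*s/2) is -2*s**2*sin(3*s/2)/3 - 8*s*cos(3*s/2)/9 + 16*sin(3*s/2)/27; evaluating from 0 to 2*pi: ∫_{0}^{2*pi} (-s**2) cos(3*s/2) ds = (16*pi/9) - (0) = 16*pi/9.
Hence a_3 = (1/pi)·(16*pi/9) = 16/9.

16/9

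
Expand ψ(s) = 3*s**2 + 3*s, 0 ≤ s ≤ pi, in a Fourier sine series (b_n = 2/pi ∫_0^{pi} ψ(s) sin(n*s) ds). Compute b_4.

-3*pi/2 - 3/2

b_4 = 2/pi ∫_0^{pi} (3*s**2 + 3*s) sin(4*s) ds.
Integrating by parts twice (tabular method), an antiderivative of (3*s**2 + 3*s) sin(4*s) is -3*s**2*cos(4*s)/4 + 3*s*sin(4*s)/8 - 3*s*cos(4*s)/4 + 3*sin(4*s)/16 + 3*cos(4*s)/32; evaluating from 0 to pi: ∫_{0}^{pi} (3*s**2 + 3*s) sin(4*s) ds = (-3*pi**2/4 - 3*pi/4 + 3/32) - (3/32) = -3*pi*(1 + pi)/4.
Hence b_4 = (2/pi)·(-3*pi*(1 + pi)/4) = -3*pi/2 - 3/2.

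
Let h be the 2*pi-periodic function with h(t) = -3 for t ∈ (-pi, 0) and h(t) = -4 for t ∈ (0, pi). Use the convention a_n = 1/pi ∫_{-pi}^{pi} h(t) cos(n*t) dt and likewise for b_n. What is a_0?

a_0 = 1/pi ∫_{-pi}^{pi} h(t) dt = 1/pi · (-7*pi) = -7.

-7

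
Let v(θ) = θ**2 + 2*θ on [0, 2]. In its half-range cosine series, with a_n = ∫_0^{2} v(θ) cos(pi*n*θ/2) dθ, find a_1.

a_1 = ∫_0^{2} (θ**2 + 2*θ) cos(pi*θ/2) dθ.
Integrating by parts twice (tabular method), an antiderivative of (θ**2 + 2*θ) cos(pi*θ/2) is 2*θ**2*sin(pi*θ/2)/pi + 4*θ*sin(pi*θ/2)/pi + 8*θ*cos(pi*θ/2)/pi**2 - 16*sin(pi*θ/2)/pi**3 + 8*cos(pi*θ/2)/pi**2; evaluating from 0 to 2: ∫_{0}^{2} (θ**2 + 2*θ) cos(pi*θ/2) dθ = (-24/pi**2) - (8/pi**2) = -32/pi**2.
Hence a_1 = -32/pi**2.

-32/pi**2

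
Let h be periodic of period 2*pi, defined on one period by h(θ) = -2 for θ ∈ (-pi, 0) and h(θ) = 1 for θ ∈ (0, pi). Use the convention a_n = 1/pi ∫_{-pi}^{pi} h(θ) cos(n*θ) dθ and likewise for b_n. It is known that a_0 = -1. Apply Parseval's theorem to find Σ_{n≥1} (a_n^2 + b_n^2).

Parseval: a_0^2/2 + Σ_{n≥1} (a_n^2+b_n^2) = 1/pi ∫_{-pi}^{pi} h(θ)^2 dθ = 5.
Subtract a_0^2/2 = 1/2: Σ (a_n^2+b_n^2) = 9/2.

9/2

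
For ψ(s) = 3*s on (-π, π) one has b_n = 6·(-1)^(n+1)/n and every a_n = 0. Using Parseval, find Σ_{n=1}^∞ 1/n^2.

Parseval: Σ b_n^2 = (1/π) ∫_{-π}^{π} ψ(s)^2 ds = 6*pi**2.
Σ b_n^2 = Σ 36/n^2, so Σ 1/n^2 = (6*pi**2)/36 = pi**2/6.

pi**2/6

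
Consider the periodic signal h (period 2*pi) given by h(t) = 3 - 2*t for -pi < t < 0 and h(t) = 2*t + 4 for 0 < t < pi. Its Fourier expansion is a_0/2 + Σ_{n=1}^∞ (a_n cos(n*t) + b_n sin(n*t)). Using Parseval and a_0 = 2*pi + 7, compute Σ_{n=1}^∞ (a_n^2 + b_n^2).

1/2 + 2*pi**2/3

Parseval: a_0^2/2 + Σ_{n≥1} (a_n^2+b_n^2) = 1/pi ∫_{-pi}^{pi} h(t)^2 dt = 25 + 8*pi**2/3 + 14*pi.
Subtract a_0^2/2 = (2*pi + 7)**2/2: Σ (a_n^2+b_n^2) = 1/2 + 2*pi**2/3.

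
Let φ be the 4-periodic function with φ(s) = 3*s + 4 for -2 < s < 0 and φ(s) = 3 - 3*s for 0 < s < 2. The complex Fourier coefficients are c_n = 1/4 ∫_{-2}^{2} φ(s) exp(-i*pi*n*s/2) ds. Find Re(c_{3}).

Since φ is real-valued, Re(c_{3}) = 1/4 ∫_{-2}^{2} φ(s) cos(3*pi*s/2) ds = a_{3}/2.
Split the integral at the breakpoints.
Integrating by parts (boundary term plus one more integral), an antiderivative of (3*s + 4) cos(3*pi*s/2) is 2*s*sin(3*pi*s/2)/pi + 8*sin(3*pi*s/2)/(3*pi) + 4*cos(3*pi*s/2)/(3*pi**2); evaluating from -2 to 0: ∫_{-2}^{0} (3*s + 4) cos(3*pi*s/2) ds = (4/(3*pi**2)) - (-4/(3*pi**2)) = 8/(3*pi**2).
Integrating by parts (boundary term plus one more integral), an antiderivative of (3 - 3*s) cos(3*pi*s/2) is -2*s*sin(3*pi*s/2)/pi + 2*sin(3*pi*s/2)/pi - 4*cos(3*pi*s/2)/(3*pi**2); evaluating from 0 to 2: ∫_{0}^{2} (3 - 3*s) cos(3*pi*s/2) ds = (4/(3*pi**2)) - (-4/(3*pi**2)) = 8/(3*pi**2).
So ∫_{-2}^{2} φ(s) cos(3*pi*s/2) ds = 16/(3*pi**2).
Hence Re(c_{3}) = (1/4)·(16/(3*pi**2)) = 4/(3*pi**2).

4/(3*pi**2)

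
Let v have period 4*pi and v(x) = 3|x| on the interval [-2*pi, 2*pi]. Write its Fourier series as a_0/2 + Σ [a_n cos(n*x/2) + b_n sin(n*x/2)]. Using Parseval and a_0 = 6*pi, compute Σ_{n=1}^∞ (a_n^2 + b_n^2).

Parseval: a_0^2/2 + Σ_{n≥1} (a_n^2+b_n^2) = (1/(2*pi)) ∫_{-2*pi}^{2*pi} v(x)^2 dx = 24*pi**2.
Subtract a_0^2/2 = 18*pi**2: Σ (a_n^2+b_n^2) = 6*pi**2.

6*pi**2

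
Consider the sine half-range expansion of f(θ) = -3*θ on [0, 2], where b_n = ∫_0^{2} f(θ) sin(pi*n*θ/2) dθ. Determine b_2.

6/pi

b_2 = ∫_0^{2} (-3*θ) sin(pi*θ) dθ.
Integrating by parts (boundary term plus one more integral), an antiderivative of (-3*θ) sin(pi*θ) is 3*θ*cos(pi*θ)/pi - 3*sin(pi*θ)/pi**2; evaluating from 0 to 2: ∫_{0}^{2} (-3*θ) sin(pi*θ) dθ = (6/pi) - (0) = 6/pi.
Hence b_2 = 6/pi.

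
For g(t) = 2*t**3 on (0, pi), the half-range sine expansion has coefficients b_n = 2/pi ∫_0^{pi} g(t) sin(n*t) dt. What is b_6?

b_6 = 2/pi ∫_0^{pi} (2*t**3) sin(6*t) dt.
Integrating by parts three times (tabular method), an antiderivative of (2*t**3) sin(6*t) is -t**3*cos(6*t)/3 + t**2*sin(6*t)/6 + t*cos(6*t)/18 - sin(6*t)/108; evaluating from 0 to pi: ∫_{0}^{pi} (2*t**3) sin(6*t) dt = (-pi**3/3 + pi/18) - (0) = -pi**3/3 + pi/18.
Hence b_6 = (2/pi)·(-pi**3/3 + pi/18) = 1/9 - 2*pi**2/3.

1/9 - 2*pi**2/3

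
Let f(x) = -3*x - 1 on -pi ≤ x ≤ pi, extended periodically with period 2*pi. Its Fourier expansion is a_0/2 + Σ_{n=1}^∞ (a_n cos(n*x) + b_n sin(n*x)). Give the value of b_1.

b_1 = 1/pi ∫_{-pi}^{pi} f(x) sin(x) dx.
Integrating by parts (boundary term plus one more integral), an antiderivative of (-3*x - 1) sin(x) is 3*x*cos(x) - 3*sin(x) + cos(x); evaluating from -pi to pi: ∫_{-pi}^{pi} (-3*x - 1) sin(x) dx = (-3*pi - 1) - (-1 + 3*pi) = -6*pi.
Hence b_1 = (1/pi)·(-6*pi) = -6.

-6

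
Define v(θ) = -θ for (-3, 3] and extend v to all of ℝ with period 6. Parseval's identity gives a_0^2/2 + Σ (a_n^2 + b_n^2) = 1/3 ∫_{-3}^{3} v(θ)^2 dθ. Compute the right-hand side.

1/3 ∫_{-3}^{3} v(θ)^2 dθ = 1/3 · (18) = 6.

6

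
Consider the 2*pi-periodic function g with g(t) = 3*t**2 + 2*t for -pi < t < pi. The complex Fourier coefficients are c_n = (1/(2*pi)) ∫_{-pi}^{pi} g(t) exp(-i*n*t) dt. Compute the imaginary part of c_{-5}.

Since g is real-valued, Im(c_{-5}) = -(1/(2*pi)) ∫_{-pi}^{pi} g(t) sin(-5*t) dt = b_{5}/2.
Integrating by parts twice (tabular method), an antiderivative of (3*t**2 + 2*t) sin(-5*t) is 3*t**2*cos(5*t)/5 - 6*t*sin(5*t)/25 + 2*t*cos(5*t)/5 - 2*sin(5*t)/25 - 6*cos(5*t)/125; evaluating from -pi to pi: ∫_{-pi}^{pi} (3*t**2 + 2*t) sin(-5*t) dt = (-3*pi**2/5 - 2*pi/5 + 6/125) - (-3*pi**2/5 + 6/125 + 2*pi/5) = -4*pi/5.
Hence Im(c_{-5}) = (-1/(2*pi))·(-4*pi/5) = 2/5.

2/5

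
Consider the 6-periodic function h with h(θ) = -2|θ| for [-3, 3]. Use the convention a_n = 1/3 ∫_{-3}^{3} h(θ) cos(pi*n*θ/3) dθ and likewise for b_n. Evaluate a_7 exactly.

a_7 = 1/3 ∫_{-3}^{3} h(θ) cos(7*pi*θ/3) dθ.
h is even and cos(7*pi*θ/3) is even, so the integrand is even and a_7 = 2/3 ∫_0^{3} h(θ) cos(7*pi*θ/3) dθ.
Integrating by parts (boundary term plus one more integral), an antiderivative of (-2*θ) cos(7*pi*θ/3) is -6*θ*sin(7*pi*θ/3)/(7*pi) - 18*cos(7*pi*θ/3)/(49*pi**2); evaluating from 0 to 3: ∫_{0}^{3} (-2*θ) cos(7*pi*θ/3) dθ = (18/(49*pi**2)) - (-18/(49*pi**2)) = 36/(49*pi**2).
Hence a_7 = (2/3)·(36/(49*pi**2)) = 24/(49*pi**2).

24/(49*pi**2)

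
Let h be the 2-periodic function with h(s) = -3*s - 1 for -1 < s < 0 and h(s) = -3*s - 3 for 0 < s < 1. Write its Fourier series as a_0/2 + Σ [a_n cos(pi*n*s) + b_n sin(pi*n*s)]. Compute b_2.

3/pi

b_2 = ∫_{-1}^{1} h(s) sin(2*pi*s) ds.
Split the integral at the breakpoints.
Integrating by parts (boundary term plus one more integral), an antiderivative of (-3*s - 1) sin(2*pi*s) is 3*s*cos(2*pi*s)/(2*pi) - 3*sin(2*pi*s)/(4*pi**2) + cos(2*pi*s)/(2*pi); evaluating from -1 to 0: ∫_{-1}^{0} (-3*s - 1) sin(2*pi*s) ds = (1/(2*pi)) - (-1/pi) = 3/(2*pi).
Integrating by parts (boundary term plus one more integral), an antiderivative of (-3*s - 3) sin(2*pi*s) is 3*s*cos(2*pi*s)/(2*pi) - 3*sin(2*pi*s)/(4*pi**2) + 3*cos(2*pi*s)/(2*pi); evaluating from 0 to 1: ∫_{0}^{1} (-3*s - 3) sin(2*pi*s) ds = (3/pi) - (3/(2*pi)) = 3/(2*pi).
Summing the pieces gives b_2 = 3/pi.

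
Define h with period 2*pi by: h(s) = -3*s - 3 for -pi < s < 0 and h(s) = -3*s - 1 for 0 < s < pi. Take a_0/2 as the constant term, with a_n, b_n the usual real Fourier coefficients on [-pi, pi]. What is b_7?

2*(2 - 3*pi)/(7*pi)

b_7 = 1/pi ∫_{-pi}^{pi} h(s) sin(7*s) ds.
Split the integral at the breakpoints.
Integrating by parts (boundary term plus one more integral), an antiderivative of (-3*s - 3) sin(7*s) is 3*s*cos(7*s)/7 - 3*sin(7*s)/49 + 3*cos(7*s)/7; evaluating from -pi to 0: ∫_{-pi}^{0} (-3*s - 3) sin(7*s) ds = (3/7) - (-3/7 + 3*pi/7) = 6/7 - 3*pi/7.
Integrating by parts (boundary term plus one more integral), an antiderivative of (-3*s - 1) sin(7*s) is 3*s*cos(7*s)/7 - 3*sin(7*s)/49 + cos(7*s)/7; evaluating from 0 to pi: ∫_{0}^{pi} (-3*s - 1) sin(7*s) ds = (-3*pi/7 - 1/7) - (1/7) = -3*pi/7 - 2/7.
Summing the pieces and multiplying by (1/pi) gives b_7 = 2*(2 - 3*pi)/(7*pi).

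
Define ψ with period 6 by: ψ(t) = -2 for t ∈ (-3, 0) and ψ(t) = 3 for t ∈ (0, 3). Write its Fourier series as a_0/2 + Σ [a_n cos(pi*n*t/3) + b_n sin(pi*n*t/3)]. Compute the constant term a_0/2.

1/2

a_0 = 1/3 ∫_{-3}^{3} ψ(t) dt = 1/3 · (3) = 1.
So the constant term a_0/2 = 1/2.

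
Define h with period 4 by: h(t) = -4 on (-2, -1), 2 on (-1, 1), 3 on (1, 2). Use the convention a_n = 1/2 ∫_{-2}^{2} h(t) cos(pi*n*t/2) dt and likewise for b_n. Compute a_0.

3/2

a_0 = 1/2 ∫_{-2}^{2} h(t) dt = 1/2 · (3) = 3/2.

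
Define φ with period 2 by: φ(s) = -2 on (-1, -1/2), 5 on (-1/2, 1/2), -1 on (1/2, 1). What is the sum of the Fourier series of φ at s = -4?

5

s = -4 differs from s = 0 by -2 full period(s), and the series is 2-periodic.
φ is continuous at s = 0 with value 5, so the series converges to 5 there.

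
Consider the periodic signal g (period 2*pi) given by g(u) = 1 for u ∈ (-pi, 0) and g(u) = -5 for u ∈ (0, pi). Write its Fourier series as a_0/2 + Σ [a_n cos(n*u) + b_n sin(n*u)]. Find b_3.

b_3 = 1/pi ∫_{-pi}^{pi} g(u) sin(3*u) du.
Split the integral at the breakpoints.
Directly, an antiderivative of (1) sin(3*u) is -cos(3*u)/3; evaluating from -pi to 0: ∫_{-pi}^{0} (1) sin(3*u) du = (-1/3) - (1/3) = -2/3.
Directly, an antiderivative of (-5) sin(3*u) is 5*cos(3*u)/3; evaluating from 0 to pi: ∫_{0}^{pi} (-5) sin(3*u) du = (-5/3) - (5/3) = -10/3.
Summing the pieces and multiplying by (1/pi) gives b_3 = -4/pi.

-4/pi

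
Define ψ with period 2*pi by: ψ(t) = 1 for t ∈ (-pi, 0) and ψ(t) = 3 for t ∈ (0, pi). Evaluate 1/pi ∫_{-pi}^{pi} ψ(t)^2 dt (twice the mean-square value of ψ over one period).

10

1/pi ∫_{-pi}^{pi} ψ(t)^2 dt = 1/pi · (10*pi) = 10.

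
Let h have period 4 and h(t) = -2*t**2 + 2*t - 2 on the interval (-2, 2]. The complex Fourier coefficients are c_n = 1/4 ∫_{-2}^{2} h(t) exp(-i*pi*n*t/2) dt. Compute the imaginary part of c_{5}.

Since h is real-valued, Im(c_{5}) = -1/4 ∫_{-2}^{2} h(t) sin(5*pi*t/2) dt = -b_{5}/2.
Integrating by parts twice (tabular method), an antiderivative of (-2*t**2 + 2*t - 2) sin(5*pi*t/2) is 4*t**2*cos(5*pi*t/2)/(5*pi) - 16*t*sin(5*pi*t/2)/(25*pi**2) - 4*t*cos(5*pi*t/2)/(5*pi) + 8*sin(5*pi*t/2)/(25*pi**2) - 32*cos(5*pi*t/2)/(125*pi**3) + 4*cos(5*pi*t/2)/(5*pi); evaluating from -2 to 2: ∫_{-2}^{2} (-2*t**2 + 2*t - 2) sin(5*pi*t/2) dt = (4*(8 - 75*pi**2)/(125*pi**3)) - (4*(8 - 175*pi**2)/(125*pi**3)) = 16/(5*pi).
Hence Im(c_{5}) = (-1/4)·(16/(5*pi)) = -4/(5*pi).

-4/(5*pi)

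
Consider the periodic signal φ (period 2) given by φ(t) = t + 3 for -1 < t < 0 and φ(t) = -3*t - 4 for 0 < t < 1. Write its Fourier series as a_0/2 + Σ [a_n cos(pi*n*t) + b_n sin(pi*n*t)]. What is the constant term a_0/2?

a_0 = ∫_{-1}^{1} φ(t) dt = -3.
So the constant term a_0/2 = -3/2.

-3/2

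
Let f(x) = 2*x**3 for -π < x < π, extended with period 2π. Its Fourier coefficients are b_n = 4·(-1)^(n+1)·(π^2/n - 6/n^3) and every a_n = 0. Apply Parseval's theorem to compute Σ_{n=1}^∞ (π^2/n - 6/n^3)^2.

Parseval: Σ b_n^2 = (1/π) ∫_{-π}^{π} f(x)^2 dx = 8*pi**6/7.
b_n^2 = 16·(π^2/n - 6/n^3)^2, so the sum equals (8*pi**6/7)/16 = pi**6/14.

pi**6/14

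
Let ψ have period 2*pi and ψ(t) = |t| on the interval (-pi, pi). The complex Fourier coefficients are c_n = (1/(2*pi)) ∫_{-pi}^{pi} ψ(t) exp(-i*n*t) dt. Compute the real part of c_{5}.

Since ψ is real-valued, Re(c_{5}) = (1/(2*pi)) ∫_{-pi}^{pi} ψ(t) cos(5*t) dt = a_{5}/2.
ψ is even and cos(5*t) is even, so the integrand is even: ∫_{-pi}^{pi} ψ(t) cos(5*t) dt = 2∫_0^{pi} ψ(t) cos(5*t) dt.
Integrating by parts (boundary term plus one more integral), an antiderivative of (t) cos(5*t) is t*sin(5*t)/5 + cos(5*t)/25; evaluating from 0 to pi: ∫_{0}^{pi} (t) cos(5*t) dt = (-1/25) - (1/25) = -2/25.
So ∫_{-pi}^{pi} ψ(t) cos(5*t) dt = -4/25.
Hence Re(c_{5}) = (1/(2*pi))·(-4/25) = -2/(25*pi).

-2/(25*pi)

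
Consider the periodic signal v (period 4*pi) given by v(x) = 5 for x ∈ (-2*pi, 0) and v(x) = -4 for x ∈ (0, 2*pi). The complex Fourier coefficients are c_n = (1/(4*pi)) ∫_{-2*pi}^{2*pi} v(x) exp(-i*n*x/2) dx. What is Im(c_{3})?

Since v is real-valued, Im(c_{3}) = -(1/(4*pi)) ∫_{-2*pi}^{2*pi} v(x) sin(3*x/2) dx = -b_{3}/2.
Split the integral at the breakpoints.
Directly, an antiderivative of (5) sin(3*x/2) is -10*cos(3*x/2)/3; evaluating from -2*pi to 0: ∫_{-2*pi}^{0} (5) sin(3*x/2) dx = (-10/3) - (10/3) = -20/3.
Directly, an antiderivative of (-4) sin(3*x/2) is 8*cos(3*x/2)/3; evaluating from 0 to 2*pi: ∫_{0}^{2*pi} (-4) sin(3*x/2) dx = (-8/3) - (8/3) = -16/3.
So ∫_{-2*pi}^{2*pi} v(x) sin(3*x/2) dx = -12.
Hence Im(c_{3}) = (-1/(4*pi))·(-12) = 3/pi.

3/pi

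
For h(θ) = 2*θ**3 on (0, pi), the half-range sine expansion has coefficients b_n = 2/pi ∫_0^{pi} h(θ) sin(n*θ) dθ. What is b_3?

b_3 = 2/pi ∫_0^{pi} (2*θ**3) sin(3*θ) dθ.
Integrating by parts three times (tabular method), an antiderivative of (2*θ**3) sin(3*θ) is -2*θ**3*cos(3*θ)/3 + 2*θ**2*sin(3*θ)/3 + 4*θ*cos(3*θ)/9 - 4*sin(3*θ)/27; evaluating from 0 to pi: ∫_{0}^{pi} (2*θ**3) sin(3*θ) dθ = (2*pi*(-2 + 3*pi**2)/9) - (0) = 2*pi*(-2 + 3*pi**2)/9.
Hence b_3 = (2/pi)·(2*pi*(-2 + 3*pi**2)/9) = -8/9 + 4*pi**2/3.

-8/9 + 4*pi**2/3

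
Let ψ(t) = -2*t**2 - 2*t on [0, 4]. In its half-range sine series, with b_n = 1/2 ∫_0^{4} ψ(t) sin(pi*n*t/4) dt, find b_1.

-80/pi + 256/pi**3

b_1 = 1/2 ∫_0^{4} (-2*t**2 - 2*t) sin(pi*t/4) dt.
Integrating by parts twice (tabular method), an antiderivative of (-2*t**2 - 2*t) sin(pi*t/4) is 8*t**2*cos(pi*t/4)/pi - 64*t*sin(pi*t/4)/pi**2 + 8*t*cos(pi*t/4)/pi - 32*sin(pi*t/4)/pi**2 - 256*cos(pi*t/4)/pi**3; evaluating from 0 to 4: ∫_{0}^{4} (-2*t**2 - 2*t) sin(pi*t/4) dt = (-160/pi + 256/pi**3) - (-256/pi**3) = -160/pi + 512/pi**3.
Hence b_1 = (1/2)·(-160/pi + 512/pi**3) = -80/pi + 256/pi**3.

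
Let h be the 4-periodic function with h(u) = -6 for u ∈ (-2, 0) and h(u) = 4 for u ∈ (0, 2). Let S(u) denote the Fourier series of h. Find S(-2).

-1

At u = -2 the one-sided limits are h(-2^-) = 4 and h(-2^+) = -6.
By Dirichlet's theorem the series converges to their average, [(4) + (-6)]/2 = -1.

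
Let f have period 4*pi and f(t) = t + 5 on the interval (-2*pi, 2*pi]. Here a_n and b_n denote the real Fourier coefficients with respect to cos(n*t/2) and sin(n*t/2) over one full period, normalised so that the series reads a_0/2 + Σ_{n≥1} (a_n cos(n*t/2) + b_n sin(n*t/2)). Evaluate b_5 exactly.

b_5 = (1/(2*pi)) ∫_{-2*pi}^{2*pi} f(t) sin(5*t/2) dt.
Integrating by parts (boundary term plus one more integral), an antiderivative of (t + 5) sin(5*t/2) is -2*t*cos(5*t/2)/5 + 4*sin(5*t/2)/25 - 2*cos(5*t/2); evaluating from -2*pi to 2*pi: ∫_{-2*pi}^{2*pi} (t + 5) sin(5*t/2) dt = (2 + 4*pi/5) - (2 - 4*pi/5) = 8*pi/5.
Hence b_5 = (1/(2*pi))·(8*pi/5) = 4/5.

4/5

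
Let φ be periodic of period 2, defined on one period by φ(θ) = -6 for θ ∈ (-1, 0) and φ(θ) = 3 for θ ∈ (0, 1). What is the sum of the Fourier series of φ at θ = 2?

θ = 2 differs from θ = 0 by 1 full period(s), and the series is 2-periodic.
At θ = 0 the one-sided limits are φ(0^-) = -6 and φ(0^+) = 3.
By Dirichlet's theorem the series converges to their average, [(-6) + (3)]/2 = -3/2.

-3/2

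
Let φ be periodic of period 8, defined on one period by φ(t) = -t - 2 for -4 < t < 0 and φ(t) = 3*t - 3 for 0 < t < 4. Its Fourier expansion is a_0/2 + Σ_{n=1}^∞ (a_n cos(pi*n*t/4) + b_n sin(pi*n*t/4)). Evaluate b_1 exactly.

b_1 = 1/4 ∫_{-4}^{4} φ(t) sin(pi*t/4) dt.
Split the integral at the breakpoints.
Integrating by parts (boundary term plus one more integral), an antiderivative of (-t - 2) sin(pi*t/4) is 4*t*cos(pi*t/4)/pi - 16*sin(pi*t/4)/pi**2 + 8*cos(pi*t/4)/pi; evaluating from -4 to 0: ∫_{-4}^{0} (-t - 2) sin(pi*t/4) dt = (8/pi) - (8/pi) = 0.
Integrating by parts (boundary term plus one more integral), an antiderivative of (3*t - 3) sin(pi*t/4) is -12*t*cos(pi*t/4)/pi + 48*sin(pi*t/4)/pi**2 + 12*cos(pi*t/4)/pi; evaluating from 0 to 4: ∫_{0}^{4} (3*t - 3) sin(pi*t/4) dt = (36/pi) - (12/pi) = 24/pi.
Summing the pieces and multiplying by (1/4) gives b_1 = 6/pi.

6/pi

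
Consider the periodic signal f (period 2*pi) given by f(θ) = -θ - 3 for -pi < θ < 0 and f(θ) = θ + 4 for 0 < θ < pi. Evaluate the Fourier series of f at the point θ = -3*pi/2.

θ = -3*pi/2 differs from θ = pi/2 by -1 full period(s), and the series is 2*pi-periodic.
f is continuous at θ = pi/2 with value pi/2 + 4, so the series converges to pi/2 + 4 there.

pi/2 + 4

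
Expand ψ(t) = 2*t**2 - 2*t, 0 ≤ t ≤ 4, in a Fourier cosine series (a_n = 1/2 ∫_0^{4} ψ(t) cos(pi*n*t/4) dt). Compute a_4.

a_4 = 1/2 ∫_0^{4} (2*t**2 - 2*t) cos(pi*t) dt.
Integrating by parts twice (tabular method), an antiderivative of (2*t**2 - 2*t) cos(pi*t) is 2*t**2*sin(pi*t)/pi - 2*t*sin(pi*t)/pi + 4*t*cos(pi*t)/pi**2 - 4*sin(pi*t)/pi**3 - 2*cos(pi*t)/pi**2; evaluating from 0 to 4: ∫_{0}^{4} (2*t**2 - 2*t) cos(pi*t) dt = (14/pi**2) - (-2/pi**2) = 16/pi**2.
Hence a_4 = (1/2)·(16/pi**2) = 8/pi**2.

8/pi**2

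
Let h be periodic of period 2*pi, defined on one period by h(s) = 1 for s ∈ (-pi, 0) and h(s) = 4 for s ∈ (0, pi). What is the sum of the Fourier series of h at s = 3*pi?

s = 3*pi differs from s = pi by 1 full period(s), and the series is 2*pi-periodic.
At s = pi the one-sided limits are h(pi^-) = 4 and h(pi^+) = 1.
By Dirichlet's theorem the series converges to their average, [(4) + (1)]/2 = 5/2.

5/2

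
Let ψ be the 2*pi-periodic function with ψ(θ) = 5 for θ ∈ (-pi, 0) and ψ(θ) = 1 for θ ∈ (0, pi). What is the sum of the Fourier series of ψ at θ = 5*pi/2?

1

θ = 5*pi/2 differs from θ = pi/2 by 1 full period(s), and the series is 2*pi-periodic.
ψ is continuous at θ = pi/2 with value 1, so the series converges to 1 there.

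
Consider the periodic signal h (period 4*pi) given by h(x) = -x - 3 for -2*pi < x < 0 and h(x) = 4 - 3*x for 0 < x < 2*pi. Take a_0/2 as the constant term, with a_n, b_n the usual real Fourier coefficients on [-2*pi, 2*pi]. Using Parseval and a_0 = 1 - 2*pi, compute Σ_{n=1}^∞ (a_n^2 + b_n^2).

-28*pi + 49/2 + 34*pi**2/3

Parseval: a_0^2/2 + Σ_{n≥1} (a_n^2+b_n^2) = (1/(2*pi)) ∫_{-2*pi}^{2*pi} h(x)^2 dx = -30*pi + 25 + 40*pi**2/3.
Subtract a_0^2/2 = (1 - 2*pi)**2/2: Σ (a_n^2+b_n^2) = -28*pi + 49/2 + 34*pi**2/3.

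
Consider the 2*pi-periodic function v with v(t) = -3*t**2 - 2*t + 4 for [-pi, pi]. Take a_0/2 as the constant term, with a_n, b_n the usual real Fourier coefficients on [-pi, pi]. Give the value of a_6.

a_6 = 1/pi ∫_{-pi}^{pi} v(t) cos(6*t) dt.
Integrating by parts twice (tabular method), an antiderivative of (-3*t**2 - 2*t + 4) cos(6*t) is -t**2*sin(6*t)/2 - t*sin(6*t)/3 - t*cos(6*t)/6 + 25*sin(6*t)/36 - cos(6*t)/18; evaluating from -pi to pi: ∫_{-pi}^{pi} (-3*t**2 - 2*t + 4) cos(6*t) dt = (-pi/6 - 1/18) - (-1/18 + pi/6) = -pi/3.
Hence a_6 = (1/pi)·(-pi/3) = -1/3.

-1/3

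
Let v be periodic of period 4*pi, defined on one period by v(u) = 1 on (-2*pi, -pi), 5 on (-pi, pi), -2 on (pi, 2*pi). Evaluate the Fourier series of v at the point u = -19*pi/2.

1

u = -19*pi/2 differs from u = -3*pi/2 by -2 full period(s), and the series is 4*pi-periodic.
v is continuous at u = -3*pi/2 with value 1, so the series converges to 1 there.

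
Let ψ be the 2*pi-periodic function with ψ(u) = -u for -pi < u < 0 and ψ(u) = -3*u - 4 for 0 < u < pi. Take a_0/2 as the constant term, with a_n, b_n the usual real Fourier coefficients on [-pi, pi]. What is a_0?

-4 - pi

a_0 = 1/pi ∫_{-pi}^{pi} ψ(u) du = 1/pi · (-pi*(pi + 4)) = -4 - pi.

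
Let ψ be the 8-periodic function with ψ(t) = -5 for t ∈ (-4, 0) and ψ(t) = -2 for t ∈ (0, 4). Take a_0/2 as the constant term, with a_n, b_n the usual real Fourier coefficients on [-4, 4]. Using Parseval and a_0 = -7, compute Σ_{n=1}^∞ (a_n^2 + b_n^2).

9/2

Parseval: a_0^2/2 + Σ_{n≥1} (a_n^2+b_n^2) = 1/4 ∫_{-4}^{4} ψ(t)^2 dt = 29.
Subtract a_0^2/2 = 49/2: Σ (a_n^2+b_n^2) = 9/2.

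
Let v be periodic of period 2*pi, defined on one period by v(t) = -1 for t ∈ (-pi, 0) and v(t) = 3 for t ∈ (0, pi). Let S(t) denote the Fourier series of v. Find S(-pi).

t = -pi differs from t = pi by -1 full period(s), and the series is 2*pi-periodic.
At t = pi the one-sided limits are v(pi^-) = 3 and v(pi^+) = -1.
By Dirichlet's theorem the series converges to their average, [(3) + (-1)]/2 = 1.

1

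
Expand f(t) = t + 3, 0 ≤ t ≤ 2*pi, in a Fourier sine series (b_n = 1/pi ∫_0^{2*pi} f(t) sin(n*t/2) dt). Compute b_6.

-2/3

b_6 = 1/pi ∫_0^{2*pi} (t + 3) sin(3*t) dt.
Integrating by parts (boundary term plus one more integral), an antiderivative of (t + 3) sin(3*t) is -t*cos(3*t)/3 + sin(3*t)/9 - cos(3*t); evaluating from 0 to 2*pi: ∫_{0}^{2*pi} (t + 3) sin(3*t) dt = (-2*pi/3 - 1) - (-1) = -2*pi/3.
Hence b_6 = (1/pi)·(-2*pi/3) = -2/3.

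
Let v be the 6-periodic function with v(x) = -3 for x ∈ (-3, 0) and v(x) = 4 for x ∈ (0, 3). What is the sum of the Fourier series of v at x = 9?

1/2

x = 9 differs from x = -3 by 2 full period(s), and the series is 6-periodic.
At x = -3 the one-sided limits are v(-3^-) = 4 and v(-3^+) = -3.
By Dirichlet's theorem the series converges to their average, [(4) + (-3)]/2 = 1/2.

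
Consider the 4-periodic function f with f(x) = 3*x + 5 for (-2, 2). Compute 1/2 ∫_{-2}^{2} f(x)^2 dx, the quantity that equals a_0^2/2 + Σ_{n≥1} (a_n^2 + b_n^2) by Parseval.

1/2 ∫_{-2}^{2} f(x)^2 dx = 1/2 · (148) = 74.

74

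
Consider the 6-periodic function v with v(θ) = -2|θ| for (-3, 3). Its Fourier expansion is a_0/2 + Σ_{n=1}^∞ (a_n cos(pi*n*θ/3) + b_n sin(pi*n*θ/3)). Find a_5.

a_5 = 1/3 ∫_{-3}^{3} v(θ) cos(5*pi*θ/3) dθ.
v is even and cos(5*pi*θ/3) is even, so the integrand is even and a_5 = 2/3 ∫_0^{3} v(θ) cos(5*pi*θ/3) dθ.
Integrating by parts (boundary term plus one more integral), an antiderivative of (-2*θ) cos(5*pi*θ/3) is -6*θ*sin(5*pi*θ/3)/(5*pi) - 18*cos(5*pi*θ/3)/(25*pi**2); evaluating from 0 to 3: ∫_{0}^{3} (-2*θ) cos(5*pi*θ/3) dθ = (18/(25*pi**2)) - (-18/(25*pi**2)) = 36/(25*pi**2).
Hence a_5 = (2/3)·(36/(25*pi**2)) = 24/(25*pi**2).

24/(25*pi**2)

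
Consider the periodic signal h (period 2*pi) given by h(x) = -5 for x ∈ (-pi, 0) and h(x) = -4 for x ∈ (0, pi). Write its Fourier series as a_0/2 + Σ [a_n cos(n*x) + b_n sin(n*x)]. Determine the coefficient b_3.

b_3 = 1/pi ∫_{-pi}^{pi} h(x) sin(3*x) dx.
Split the integral at the breakpoints.
Directly, an antiderivative of (-5) sin(3*x) is 5*cos(3*x)/3; evaluating from -pi to 0: ∫_{-pi}^{0} (-5) sin(3*x) dx = (5/3) - (-5/3) = 10/3.
Directly, an antiderivative of (-4) sin(3*x) is 4*cos(3*x)/3; evaluating from 0 to pi: ∫_{0}^{pi} (-4) sin(3*x) dx = (-4/3) - (4/3) = -8/3.
Summing the pieces and multiplying by (1/pi) gives b_3 = 2/(3*pi).

2/(3*pi)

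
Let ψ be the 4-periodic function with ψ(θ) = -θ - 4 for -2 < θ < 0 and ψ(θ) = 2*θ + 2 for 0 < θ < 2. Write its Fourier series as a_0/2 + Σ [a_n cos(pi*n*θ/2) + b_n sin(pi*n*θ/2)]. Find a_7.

a_7 = 1/2 ∫_{-2}^{2} ψ(θ) cos(7*pi*θ/2) dθ.
Split the integral at the breakpoints.
Integrating by parts (boundary term plus one more integral), an antiderivative of (-θ - 4) cos(7*pi*θ/2) is -2*θ*sin(7*pi*θ/2)/(7*pi) - 8*sin(7*pi*θ/2)/(7*pi) - 4*cos(7*pi*θ/2)/(49*pi**2); evaluating from -2 to 0: ∫_{-2}^{0} (-θ - 4) cos(7*pi*θ/2) dθ = (-4/(49*pi**2)) - (4/(49*pi**2)) = -8/(49*pi**2).
Integrating by parts (boundary term plus one more integral), an antiderivative of (2*θ + 2) cos(7*pi*θ/2) is 4*θ*sin(7*pi*θ/2)/(7*pi) + 4*sin(7*pi*θ/2)/(7*pi) + 8*cos(7*pi*θ/2)/(49*pi**2); evaluating from 0 to 2: ∫_{0}^{2} (2*θ + 2) cos(7*pi*θ/2) dθ = (-8/(49*pi**2)) - (8/(49*pi**2)) = -16/(49*pi**2).
Summing the pieces and multiplying by (1/2) gives a_7 = -12/(49*pi**2).

-12/(49*pi**2)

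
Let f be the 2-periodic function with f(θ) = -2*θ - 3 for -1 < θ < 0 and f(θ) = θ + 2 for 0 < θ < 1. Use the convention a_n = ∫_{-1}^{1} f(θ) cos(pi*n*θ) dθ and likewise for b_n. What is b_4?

b_4 = ∫_{-1}^{1} f(θ) sin(4*pi*θ) dθ.
Split the integral at the breakpoints.
Integrating by parts (boundary term plus one more integral), an antiderivative of (-2*θ - 3) sin(4*pi*θ) is θ*cos(4*pi*θ)/(2*pi) - sin(4*pi*θ)/(8*pi**2) + 3*cos(4*pi*θ)/(4*pi); evaluating from -1 to 0: ∫_{-1}^{0} (-2*θ - 3) sin(4*pi*θ) dθ = (3/(4*pi)) - (1/(4*pi)) = 1/(2*pi).
Integrating by parts (boundary term plus one more integral), an antiderivative of (θ + 2) sin(4*pi*θ) is -θ*cos(4*pi*θ)/(4*pi) + sin(4*pi*θ)/(16*pi**2) - cos(4*pi*θ)/(2*pi); evaluating from 0 to 1: ∫_{0}^{1} (θ + 2) sin(4*pi*θ) dθ = (-3/(4*pi)) - (-1/(2*pi)) = -1/(4*pi).
Summing the pieces gives b_4 = 1/(4*pi).

1/(4*pi)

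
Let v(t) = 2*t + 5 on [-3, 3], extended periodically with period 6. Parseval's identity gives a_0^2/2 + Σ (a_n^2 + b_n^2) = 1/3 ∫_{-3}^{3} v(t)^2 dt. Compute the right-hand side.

74

1/3 ∫_{-3}^{3} v(t)^2 dt = 1/3 · (222) = 74.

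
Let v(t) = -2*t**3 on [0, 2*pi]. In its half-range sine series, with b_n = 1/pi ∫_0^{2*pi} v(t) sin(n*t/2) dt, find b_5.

b_5 = 1/pi ∫_0^{2*pi} (-2*t**3) sin(5*t/2) dt.
Integrating by parts three times (tabular method), an antiderivative of (-2*t**3) sin(5*t/2) is 4*t**3*cos(5*t/2)/5 - 24*t**2*sin(5*t/2)/25 - 96*t*cos(5*t/2)/125 + 192*sin(5*t/2)/625; evaluating from 0 to 2*pi: ∫_{0}^{2*pi} (-2*t**3) sin(5*t/2) dt = (32*pi*(6 - 25*pi**2)/125) - (0) = 32*pi*(6 - 25*pi**2)/125.
Hence b_5 = (1/pi)·(32*pi*(6 - 25*pi**2)/125) = 192/125 - 32*pi**2/5.

192/125 - 32*pi**2/5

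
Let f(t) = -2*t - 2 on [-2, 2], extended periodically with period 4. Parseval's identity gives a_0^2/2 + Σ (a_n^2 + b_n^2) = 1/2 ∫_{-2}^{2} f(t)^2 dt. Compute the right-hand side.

56/3

1/2 ∫_{-2}^{2} f(t)^2 dt = 1/2 · (112/3) = 56/3.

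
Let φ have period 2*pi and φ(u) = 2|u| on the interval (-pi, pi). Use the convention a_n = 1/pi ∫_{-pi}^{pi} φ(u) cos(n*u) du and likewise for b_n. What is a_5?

a_5 = 1/pi ∫_{-pi}^{pi} φ(u) cos(5*u) du.
φ is even and cos(5*u) is even, so the integrand is even and a_5 = 2/pi ∫_0^{pi} φ(u) cos(5*u) du.
Integrating by parts (boundary term plus one more integral), an antiderivative of (2*u) cos(5*u) is 2*u*sin(5*u)/5 + 2*cos(5*u)/25; evaluating from 0 to pi: ∫_{0}^{pi} (2*u) cos(5*u) du = (-2/25) - (2/25) = -4/25.
Hence a_5 = (2/pi)·(-4/25) = -8/(25*pi).

-8/(25*pi)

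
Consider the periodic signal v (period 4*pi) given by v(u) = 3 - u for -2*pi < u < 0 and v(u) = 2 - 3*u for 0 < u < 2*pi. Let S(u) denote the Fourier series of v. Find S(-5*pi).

3 + pi

u = -5*pi differs from u = -pi by -1 full period(s), and the series is 4*pi-periodic.
v is continuous at u = -pi with value 3 + pi, so the series converges to 3 + pi there.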